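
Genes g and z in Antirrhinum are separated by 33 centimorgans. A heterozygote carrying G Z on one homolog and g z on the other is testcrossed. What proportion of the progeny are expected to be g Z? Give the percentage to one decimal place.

A map distance of 33 centimorgans corresponds to a recombination frequency of 0.330.
The F1 is G Z / g z, so g Z is a recombinant gamete class with expected frequency r/2 = 0.330/2 = 0.1650.
That is 0.1650 = 16.5% of the progeny.

16.5%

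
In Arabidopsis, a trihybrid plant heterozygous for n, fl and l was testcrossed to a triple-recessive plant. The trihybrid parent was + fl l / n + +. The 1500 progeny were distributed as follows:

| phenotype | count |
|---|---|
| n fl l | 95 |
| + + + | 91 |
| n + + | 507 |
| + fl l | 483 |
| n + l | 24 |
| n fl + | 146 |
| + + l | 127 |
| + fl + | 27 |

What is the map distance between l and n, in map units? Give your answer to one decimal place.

The two rarest classes, + fl + and n + l, are the double crossovers. Comparing them with the parentals, only the l allele has switched, so l is the middle locus and the order is fl – l – n.
Crossovers in the l–n interval produce the single-crossover classes n fl l and + + + (95 + 91 = 186) plus the double crossovers (51).
RF(l–n) = (186 + 51) / 1500 = 237/1500 = 0.1580 → 15.8 map units.

15.8 map units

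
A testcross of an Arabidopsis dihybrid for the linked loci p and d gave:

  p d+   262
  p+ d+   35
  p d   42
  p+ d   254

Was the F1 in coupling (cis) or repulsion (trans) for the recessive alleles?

The two most frequent classes are p+ d (254) and p d+ (262); these are the parental (non-recombinant) types.
So the F1 carried p+ d on one chromosome and p d+ on the other — the recessive alleles are on opposite chromosomes (trans / repulsion).

trans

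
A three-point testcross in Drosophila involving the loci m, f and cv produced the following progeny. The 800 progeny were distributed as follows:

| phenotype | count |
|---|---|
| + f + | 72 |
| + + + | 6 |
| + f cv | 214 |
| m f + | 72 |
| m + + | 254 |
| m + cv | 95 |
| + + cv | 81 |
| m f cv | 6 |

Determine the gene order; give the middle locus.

The two most frequent reciprocal classes, m + + and + f cv, are the parental types, so the F1 was m + + / + f cv.
The two rarest classes, + + + and m f cv, are the double crossovers. Comparing them with the parentals, only the m allele has switched, so m is the middle locus and the order is cv – m – f.

m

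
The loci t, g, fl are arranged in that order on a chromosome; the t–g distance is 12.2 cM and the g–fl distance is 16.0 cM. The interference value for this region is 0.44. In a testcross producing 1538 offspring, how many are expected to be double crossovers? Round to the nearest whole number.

Map distances give recombination frequencies of 0.122 and 0.160 for the two intervals.
With interference 0.44 (so coincidence = 0.56), expected double-crossover frequency = 0.122 × 0.160 × 0.56 = 0.01093.
Expected number = 0.01093 × 1538 = 16.81 ≈ 17.

17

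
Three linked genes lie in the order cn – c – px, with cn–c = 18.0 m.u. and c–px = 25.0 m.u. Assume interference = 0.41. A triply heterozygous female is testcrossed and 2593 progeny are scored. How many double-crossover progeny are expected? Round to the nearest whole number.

69

Map distances give recombination frequencies of 0.180 and 0.250 for the two intervals.
With interference 0.41 (so coincidence = 0.59), expected double-crossover frequency = 0.180 × 0.250 × 0.59 = 0.02655.
Expected number = 0.02655 × 2593 = 68.84 ≈ 69.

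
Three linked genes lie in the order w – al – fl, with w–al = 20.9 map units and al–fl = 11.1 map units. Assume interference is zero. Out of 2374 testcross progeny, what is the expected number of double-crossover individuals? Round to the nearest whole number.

Map distances give recombination frequencies of 0.209 and 0.111 for the two intervals.
With no interference, expected double-crossover frequency = 0.209 × 0.111 = 0.02320.
Expected number = 0.02320 × 2374 = 55.07 ≈ 55.

55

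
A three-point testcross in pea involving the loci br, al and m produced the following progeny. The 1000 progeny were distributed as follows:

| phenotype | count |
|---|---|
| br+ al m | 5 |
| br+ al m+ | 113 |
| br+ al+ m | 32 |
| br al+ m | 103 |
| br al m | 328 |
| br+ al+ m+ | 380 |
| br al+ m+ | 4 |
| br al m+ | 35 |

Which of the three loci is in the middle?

br

The two most frequent reciprocal classes, br+ al+ m+ and br al m, are the parental types, so the F1 was br+ al+ m+ / br al m.
The two rarest classes, br al+ m+ and br+ al m, are the double crossovers. Comparing them with the parentals, only the br allele has switched, so br is the middle locus and the order is m – br – al.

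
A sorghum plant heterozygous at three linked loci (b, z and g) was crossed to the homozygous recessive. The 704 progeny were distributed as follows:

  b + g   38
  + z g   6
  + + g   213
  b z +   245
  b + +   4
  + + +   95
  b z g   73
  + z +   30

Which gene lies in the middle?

The two most frequent reciprocal classes, b z + and + + g, are the parental types, so the F1 was b z + / + + g.
The two rarest classes, b + + and + z g, are the double crossovers. Comparing them with the parentals, only the z allele has switched, so z is the middle locus and the order is b – z – g.

z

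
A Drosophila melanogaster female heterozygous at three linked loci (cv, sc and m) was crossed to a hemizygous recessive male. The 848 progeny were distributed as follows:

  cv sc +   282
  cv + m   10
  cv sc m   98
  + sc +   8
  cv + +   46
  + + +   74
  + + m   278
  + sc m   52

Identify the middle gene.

cv

The two most frequent reciprocal classes, cv sc + and + + m, are the parental types, so the F1 was cv sc + / + + m.
The two rarest classes, + sc + and cv + m, are the double crossovers. Comparing them with the parentals, only the cv allele has switched, so cv is the middle locus and the order is m – cv – sc.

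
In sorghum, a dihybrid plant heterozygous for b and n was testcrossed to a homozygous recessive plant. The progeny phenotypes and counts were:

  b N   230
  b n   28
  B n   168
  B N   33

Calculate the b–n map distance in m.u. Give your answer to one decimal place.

13.3 m.u.

The two most frequent classes, B n (168) and b N (230), are the parental types, so the F1 was B n / b N.
The recombinant classes are B N and b n: 33 + 28 = 61.
Recombination frequency = 61/459 = 0.1329 ≈ 13.3%, i.e. 13.3 m.u.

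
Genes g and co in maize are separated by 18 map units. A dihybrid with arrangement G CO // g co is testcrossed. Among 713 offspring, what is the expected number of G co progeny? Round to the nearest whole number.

A map distance of 18 map units corresponds to a recombination frequency of 0.180.
The F1 is G CO / g co, so G co is a recombinant gamete class with expected frequency r/2 = 0.180/2 = 0.0900.
Expected number = 0.0900 × 713 = 64.17 ≈ 64.

64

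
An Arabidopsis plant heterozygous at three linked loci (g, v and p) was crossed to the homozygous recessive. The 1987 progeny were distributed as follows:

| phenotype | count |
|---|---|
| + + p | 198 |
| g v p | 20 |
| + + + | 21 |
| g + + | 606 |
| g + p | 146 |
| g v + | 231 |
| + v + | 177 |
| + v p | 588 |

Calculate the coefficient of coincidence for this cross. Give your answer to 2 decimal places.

0.48

The two most frequent reciprocal classes, g + + and + v p, are the parental types, so the F1 was g + + / + v p.
The two rarest classes, + + + and g v p, are the double crossovers. Comparing them with the parentals, only the g allele has switched, so g is the middle locus and the order is v – g – p.
v–g: (429 + 41)/1987 = 0.2365; g–p: (323 + 41)/1987 = 0.1832.
Expected DCO frequency = 0.2365 × 0.1832 ≈ 0.04333; observed = 41/1987 ≈ 0.02063.
Coefficient of coincidence = 0.02063/0.04333 ≈ 0.48.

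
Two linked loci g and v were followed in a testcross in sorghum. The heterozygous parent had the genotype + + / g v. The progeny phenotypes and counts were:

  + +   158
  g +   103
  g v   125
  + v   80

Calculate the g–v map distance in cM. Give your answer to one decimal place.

The recombinant classes are + v and g +: 80 + 103 = 183.
Recombination frequency = 183/466 = 0.3927 ≈ 39.3%, i.e. 39.3 cM.

39.3 cM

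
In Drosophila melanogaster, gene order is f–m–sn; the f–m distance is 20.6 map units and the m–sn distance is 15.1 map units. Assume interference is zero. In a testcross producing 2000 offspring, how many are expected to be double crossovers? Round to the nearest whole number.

62

Map distances give recombination frequencies of 0.206 and 0.151 for the two intervals.
With no interference, expected double-crossover frequency = 0.206 × 0.151 = 0.03111.
Expected number = 0.03111 × 2000 = 62.21 ≈ 62.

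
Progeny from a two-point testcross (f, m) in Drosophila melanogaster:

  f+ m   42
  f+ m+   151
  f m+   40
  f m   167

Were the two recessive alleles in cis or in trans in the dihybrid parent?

cis

The two most frequent classes are f+ m+ (151) and f m (167); these are the parental (non-recombinant) types.
So the F1 carried f+ m+ on one chromosome and f m on the other — the recessive alleles are on the same chromosome (cis / coupling).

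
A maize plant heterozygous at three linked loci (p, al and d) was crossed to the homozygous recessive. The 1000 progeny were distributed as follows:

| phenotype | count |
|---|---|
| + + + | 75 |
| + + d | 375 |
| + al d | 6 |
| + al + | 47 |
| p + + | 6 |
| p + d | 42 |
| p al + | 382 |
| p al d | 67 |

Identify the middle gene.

al

The two most frequent reciprocal classes, + + d and p al +, are the parental types, so the F1 was + + d / p al +.
The two rarest classes, + al d and p + +, are the double crossovers. Comparing them with the parentals, only the al allele has switched, so al is the middle locus and the order is d – al – p.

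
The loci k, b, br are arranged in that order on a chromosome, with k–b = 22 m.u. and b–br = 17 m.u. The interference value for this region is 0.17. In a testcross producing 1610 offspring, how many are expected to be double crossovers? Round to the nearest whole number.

Map distances give recombination frequencies of 0.220 and 0.170 for the two intervals.
With interference 0.17 (so coincidence = 0.83), expected double-crossover frequency = 0.220 × 0.170 × 0.83 = 0.03104.
Expected number = 0.03104 × 1610 = 49.98 ≈ 50.

50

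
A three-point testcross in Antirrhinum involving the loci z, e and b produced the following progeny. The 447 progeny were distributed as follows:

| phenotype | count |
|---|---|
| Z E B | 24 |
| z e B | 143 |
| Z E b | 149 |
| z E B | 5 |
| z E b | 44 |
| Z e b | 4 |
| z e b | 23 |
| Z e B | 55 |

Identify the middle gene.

e

The two most frequent reciprocal classes, z e B and Z E b, are the parental types, so the F1 was z e B / Z E b.
The two rarest classes, z E B and Z e b, are the double crossovers. Comparing them with the parentals, only the e allele has switched, so e is the middle locus and the order is b – e – z.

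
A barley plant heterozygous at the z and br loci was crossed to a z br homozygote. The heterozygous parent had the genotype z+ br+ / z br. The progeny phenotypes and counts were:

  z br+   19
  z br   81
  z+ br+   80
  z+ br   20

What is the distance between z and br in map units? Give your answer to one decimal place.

19.5 map units

The recombinant classes are z+ br and z br+: 20 + 19 = 39.
Recombination frequency = 39/200 = 0.1950 ≈ 19.5%, i.e. 19.5 map units.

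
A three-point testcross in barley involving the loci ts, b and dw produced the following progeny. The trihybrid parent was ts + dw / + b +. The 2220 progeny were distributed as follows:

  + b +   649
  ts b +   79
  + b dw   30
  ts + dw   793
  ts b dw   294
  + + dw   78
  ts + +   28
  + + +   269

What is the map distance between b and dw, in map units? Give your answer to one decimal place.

28.0 map units

The two rarest classes, ts + + and + b dw, are the double crossovers. Comparing them with the parentals, only the dw allele has switched, so dw is the middle locus and the order is b – dw – ts.
Crossovers in the b–dw interval produce the single-crossover classes ts b dw and + + + (294 + 269 = 563) plus the double crossovers (58).
RF(b–dw) = (563 + 58) / 2220 = 621/2220 = 0.2797 → 28.0 map units.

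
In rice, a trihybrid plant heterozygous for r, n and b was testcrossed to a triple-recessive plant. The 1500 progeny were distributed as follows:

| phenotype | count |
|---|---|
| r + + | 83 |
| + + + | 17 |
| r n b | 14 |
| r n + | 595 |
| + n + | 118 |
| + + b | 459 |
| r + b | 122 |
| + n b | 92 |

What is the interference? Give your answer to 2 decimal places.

The two most frequent reciprocal classes, + + b and r n +, are the parental types, so the F1 was + + b / r n +.
The two rarest classes, + + + and r n b, are the double crossovers. Comparing them with the parentals, only the b allele has switched, so b is the middle locus and the order is r – b – n.
r–b: (240 + 31)/1500 = 0.1807; b–n: (175 + 31)/1500 = 0.1373.
Expected DCO frequency = 0.1807 × 0.1373 ≈ 0.02481; observed = 31/1500 ≈ 0.02067.
Coefficient of coincidence = 0.02067/0.02481 ≈ 0.83; interference = 1 − 0.83 = 0.17.

0.17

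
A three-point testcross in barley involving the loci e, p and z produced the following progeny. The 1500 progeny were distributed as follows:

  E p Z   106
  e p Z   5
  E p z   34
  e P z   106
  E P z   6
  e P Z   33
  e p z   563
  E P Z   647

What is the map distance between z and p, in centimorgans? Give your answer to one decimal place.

The two most frequent reciprocal classes, E P Z and e p z, are the parental types, so the F1 was E P Z / e p z.
The two rarest classes, E P z and e p Z, are the double crossovers. Comparing them with the parentals, only the z allele has switched, so z is the middle locus and the order is e – z – p.
Crossovers in the z–p interval produce the single-crossover classes E p Z and e P z (106 + 106 = 212) plus the double crossovers (11).
RF(z–p) = (212 + 11) / 1500 = 223/1500 = 0.1487 → 14.9 centimorgans.

14.9 centimorgans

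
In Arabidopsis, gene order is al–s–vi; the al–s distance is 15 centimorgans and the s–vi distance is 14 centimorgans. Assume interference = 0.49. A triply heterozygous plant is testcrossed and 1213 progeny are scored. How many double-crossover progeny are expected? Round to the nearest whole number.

13

Map distances give recombination frequencies of 0.150 and 0.140 for the two intervals.
With interference 0.49 (so coincidence = 0.51), expected double-crossover frequency = 0.150 × 0.140 × 0.51 = 0.01071.
Expected number = 0.01071 × 1213 = 12.99 ≈ 13.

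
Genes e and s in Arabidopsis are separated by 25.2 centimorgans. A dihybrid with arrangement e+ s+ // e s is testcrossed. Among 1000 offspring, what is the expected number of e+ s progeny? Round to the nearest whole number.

126

A map distance of 25.2 centimorgans corresponds to a recombination frequency of 0.252.
The F1 is e+ s+ / e s, so e+ s is a recombinant gamete class with expected frequency r/2 = 0.252/2 = 0.1260.
Expected number = 0.1260 × 1000 = 126.00 ≈ 126.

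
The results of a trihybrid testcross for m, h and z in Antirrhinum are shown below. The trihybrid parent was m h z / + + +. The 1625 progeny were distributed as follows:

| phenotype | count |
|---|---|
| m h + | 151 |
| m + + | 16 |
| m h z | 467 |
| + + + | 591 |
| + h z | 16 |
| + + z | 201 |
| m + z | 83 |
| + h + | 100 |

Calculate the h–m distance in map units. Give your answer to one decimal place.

The two rarest classes, + h z and m + +, are the double crossovers. Comparing them with the parentals, only the m allele has switched, so m is the middle locus and the order is z – m – h.
Crossovers in the m–h interval produce the single-crossover classes m + z and + h + (83 + 100 = 183) plus the double crossovers (32).
RF(m–h) = (183 + 32) / 1625 = 215/1625 = 0.1323 → 13.2 map units.

13.2 map units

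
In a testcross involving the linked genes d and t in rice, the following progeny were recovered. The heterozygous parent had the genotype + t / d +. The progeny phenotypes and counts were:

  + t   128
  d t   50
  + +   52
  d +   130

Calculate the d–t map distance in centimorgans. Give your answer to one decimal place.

28.3 centimorgans

The recombinant classes are + + and d t: 52 + 50 = 102.
Recombination frequency = 102/360 = 0.2833 ≈ 28.3%, i.e. 28.3 centimorgans.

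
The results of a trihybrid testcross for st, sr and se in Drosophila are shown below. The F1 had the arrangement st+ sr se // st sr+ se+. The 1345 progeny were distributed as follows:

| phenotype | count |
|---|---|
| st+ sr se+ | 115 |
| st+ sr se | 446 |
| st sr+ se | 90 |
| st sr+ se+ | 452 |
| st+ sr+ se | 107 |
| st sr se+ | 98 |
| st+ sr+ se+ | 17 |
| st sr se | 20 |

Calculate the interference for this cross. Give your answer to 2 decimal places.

0.15

The two rarest classes, st sr se and st+ sr+ se+, are the double crossovers. Comparing them with the parentals, only the st allele has switched, so st is the middle locus and the order is sr – st – se.
sr–st: (205 + 37)/1345 = 0.1799; st–se: (205 + 37)/1345 = 0.1799.
Expected DCO frequency = 0.1799 × 0.1799 ≈ 0.03236; observed = 37/1345 ≈ 0.02751.
Coefficient of coincidence = 0.02751/0.03236 ≈ 0.85; interference = 1 − 0.85 = 0.15.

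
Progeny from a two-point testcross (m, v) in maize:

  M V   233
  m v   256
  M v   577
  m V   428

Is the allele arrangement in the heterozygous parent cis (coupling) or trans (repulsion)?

The two most frequent classes are M v (577) and m V (428); these are the parental (non-recombinant) types.
So the F1 carried M v on one chromosome and m V on the other — the recessive alleles are on opposite chromosomes (trans / repulsion).

trans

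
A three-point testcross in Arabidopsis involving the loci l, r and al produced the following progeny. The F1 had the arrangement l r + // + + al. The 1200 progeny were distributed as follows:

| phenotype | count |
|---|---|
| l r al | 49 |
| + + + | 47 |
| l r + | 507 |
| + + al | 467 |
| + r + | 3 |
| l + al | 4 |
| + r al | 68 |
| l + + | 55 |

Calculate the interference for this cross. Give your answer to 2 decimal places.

The two rarest classes, + r + and l + al, are the double crossovers. Comparing them with the parentals, only the l allele has switched, so l is the middle locus and the order is al – l – r.
al–l: (96 + 7)/1200 = 0.0858; l–r: (123 + 7)/1200 = 0.1083.
Expected DCO frequency = 0.0858 × 0.1083 ≈ 0.00929; observed = 7/1200 ≈ 0.00583.
Coefficient of coincidence = 0.00583/0.00929 ≈ 0.63; interference = 1 − 0.63 = 0.37.

0.37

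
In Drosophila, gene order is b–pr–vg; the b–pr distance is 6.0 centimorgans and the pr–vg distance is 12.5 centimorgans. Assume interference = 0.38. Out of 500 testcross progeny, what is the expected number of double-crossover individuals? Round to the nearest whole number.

Map distances give recombination frequencies of 0.060 and 0.125 for the two intervals.
With interference 0.38 (so coincidence = 0.62), expected double-crossover frequency = 0.060 × 0.125 × 0.62 = 0.00465.
Expected number = 0.00465 × 500 = 2.32 ≈ 2.

2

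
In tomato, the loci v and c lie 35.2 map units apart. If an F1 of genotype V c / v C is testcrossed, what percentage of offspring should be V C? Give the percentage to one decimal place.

A map distance of 35.2 map units corresponds to a recombination frequency of 0.352.
The F1 is V c / v C, so V C is a recombinant gamete class with expected frequency r/2 = 0.352/2 = 0.1760.
That is 0.1760 = 17.6% of the progeny.

17.6%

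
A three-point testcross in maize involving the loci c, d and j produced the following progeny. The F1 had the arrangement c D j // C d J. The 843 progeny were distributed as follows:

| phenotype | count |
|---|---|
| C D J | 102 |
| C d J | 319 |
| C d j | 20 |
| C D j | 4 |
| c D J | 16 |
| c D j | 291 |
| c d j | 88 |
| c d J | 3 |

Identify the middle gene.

c

The two rarest classes, C D j and c d J, are the double crossovers. Comparing them with the parentals, only the c allele has switched, so c is the middle locus and the order is d – c – j.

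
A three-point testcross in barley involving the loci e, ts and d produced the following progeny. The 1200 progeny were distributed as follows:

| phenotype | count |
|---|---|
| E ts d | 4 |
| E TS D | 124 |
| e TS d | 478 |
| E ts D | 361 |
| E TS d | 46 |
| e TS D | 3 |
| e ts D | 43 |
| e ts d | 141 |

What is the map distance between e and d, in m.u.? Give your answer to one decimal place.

The two most frequent reciprocal classes, e TS d and E ts D, are the parental types, so the F1 was e TS d / E ts D.
The two rarest classes, e TS D and E ts d, are the double crossovers. Comparing them with the parentals, only the d allele has switched, so d is the middle locus and the order is e – d – ts.
Crossovers in the e–d interval produce the single-crossover classes E TS d and e ts D (46 + 43 = 89) plus the double crossovers (7).
RF(e–d) = (89 + 7) / 1200 = 96/1200 = 0.0800 → 8.0 m.u.

8.0 m.u.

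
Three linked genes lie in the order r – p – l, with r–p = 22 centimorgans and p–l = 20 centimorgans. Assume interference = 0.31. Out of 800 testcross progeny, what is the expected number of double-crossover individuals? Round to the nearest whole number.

Map distances give recombination frequencies of 0.220 and 0.200 for the two intervals.
With interference 0.31 (so coincidence = 0.69), expected double-crossover frequency = 0.220 × 0.200 × 0.69 = 0.03036.
Expected number = 0.03036 × 800 = 24.29 ≈ 24.

24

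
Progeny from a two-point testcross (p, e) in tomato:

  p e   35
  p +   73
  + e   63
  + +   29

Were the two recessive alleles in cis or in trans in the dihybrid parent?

The two most frequent classes are + e (63) and p + (73); these are the parental (non-recombinant) types.
So the F1 carried + e on one chromosome and p + on the other — the recessive alleles are on opposite chromosomes (trans / repulsion).

trans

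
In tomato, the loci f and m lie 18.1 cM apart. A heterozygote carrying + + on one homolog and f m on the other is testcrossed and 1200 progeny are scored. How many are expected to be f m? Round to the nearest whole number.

A map distance of 18.1 cM corresponds to a recombination frequency of 0.181.
The F1 is + + / f m, so f m is a parental gamete class with expected frequency (1 − r)/2 = 0.819/2 = 0.4095.
Expected number = 0.4095 × 1200 = 491.40 ≈ 491.

491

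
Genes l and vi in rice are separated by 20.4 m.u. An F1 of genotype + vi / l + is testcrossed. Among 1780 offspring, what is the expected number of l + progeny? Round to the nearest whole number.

708

A map distance of 20.4 m.u. corresponds to a recombination frequency of 0.204.
The F1 is + vi / l +, so l + is a parental gamete class with expected frequency (1 − r)/2 = 0.796/2 = 0.3980.
Expected number = 0.3980 × 1780 = 708.44 ≈ 708.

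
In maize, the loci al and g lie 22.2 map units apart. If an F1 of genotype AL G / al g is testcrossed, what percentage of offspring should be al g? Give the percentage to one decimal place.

A map distance of 22.2 map units corresponds to a recombination frequency of 0.222.
The F1 is AL G / al g, so al g is a parental gamete class with expected frequency (1 − r)/2 = 0.778/2 = 0.3890.
That is 0.3890 = 38.9% of the progeny.

38.9%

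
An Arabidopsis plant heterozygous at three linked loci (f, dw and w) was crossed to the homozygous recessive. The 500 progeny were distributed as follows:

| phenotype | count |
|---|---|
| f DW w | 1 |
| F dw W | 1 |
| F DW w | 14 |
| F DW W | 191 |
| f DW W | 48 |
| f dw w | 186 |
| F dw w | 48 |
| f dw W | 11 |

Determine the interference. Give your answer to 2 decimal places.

The two most frequent reciprocal classes, F DW W and f dw w, are the parental types, so the F1 was F DW W / f dw w.
The two rarest classes, F dw W and f DW w, are the double crossovers. Comparing them with the parentals, only the dw allele has switched, so dw is the middle locus and the order is f – dw – w.
f–dw: (96 + 2)/500 = 0.1960; dw–w: (25 + 2)/500 = 0.0540.
Expected DCO frequency = 0.1960 × 0.0540 ≈ 0.01058; observed = 2/500 ≈ 0.00400.
Coefficient of coincidence = 0.00400/0.01058 ≈ 0.38; interference = 1 − 0.38 = 0.62.

0.62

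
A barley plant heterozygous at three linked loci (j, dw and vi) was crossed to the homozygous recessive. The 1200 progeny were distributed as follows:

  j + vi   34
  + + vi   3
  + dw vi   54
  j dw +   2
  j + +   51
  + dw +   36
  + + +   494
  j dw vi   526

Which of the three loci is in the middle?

The two most frequent reciprocal classes, j dw vi and + + +, are the parental types, so the F1 was j dw vi / + + +.
The two rarest classes, j dw + and + + vi, are the double crossovers. Comparing them with the parentals, only the vi allele has switched, so vi is the middle locus and the order is dw – vi – j.

vi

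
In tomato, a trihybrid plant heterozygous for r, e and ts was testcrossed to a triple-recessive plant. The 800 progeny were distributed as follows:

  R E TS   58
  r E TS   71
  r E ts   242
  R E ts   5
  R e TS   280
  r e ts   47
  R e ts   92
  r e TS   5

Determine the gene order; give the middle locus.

r

The two most frequent reciprocal classes, R e TS and r E ts, are the parental types, so the F1 was R e TS / r E ts.
The two rarest classes, r e TS and R E ts, are the double crossovers. Comparing them with the parentals, only the r allele has switched, so r is the middle locus and the order is ts – r – e.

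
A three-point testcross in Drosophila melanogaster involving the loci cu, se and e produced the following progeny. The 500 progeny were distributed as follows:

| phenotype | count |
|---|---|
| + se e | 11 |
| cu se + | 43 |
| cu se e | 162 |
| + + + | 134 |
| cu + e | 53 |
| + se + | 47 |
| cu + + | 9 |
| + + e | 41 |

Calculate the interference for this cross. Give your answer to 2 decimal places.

0.20

The two most frequent reciprocal classes, cu se e and + + +, are the parental types, so the F1 was cu se e / + + +.
The two rarest classes, + se e and cu + +, are the double crossovers. Comparing them with the parentals, only the cu allele has switched, so cu is the middle locus and the order is se – cu – e.
se–cu: (100 + 20)/500 = 0.2400; cu–e: (84 + 20)/500 = 0.2080.
Expected DCO frequency = 0.2400 × 0.2080 ≈ 0.04992; observed = 20/500 ≈ 0.04000.
Coefficient of coincidence = 0.04000/0.04992 ≈ 0.80; interference = 1 − 0.80 = 0.20.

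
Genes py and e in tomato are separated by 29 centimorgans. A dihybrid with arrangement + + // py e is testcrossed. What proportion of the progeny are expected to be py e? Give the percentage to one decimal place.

35.5%

A map distance of 29 centimorgans corresponds to a recombination frequency of 0.290.
The F1 is + + / py e, so py e is a parental gamete class with expected frequency (1 − r)/2 = 0.710/2 = 0.3550.
That is 0.3550 = 35.5% of the progeny.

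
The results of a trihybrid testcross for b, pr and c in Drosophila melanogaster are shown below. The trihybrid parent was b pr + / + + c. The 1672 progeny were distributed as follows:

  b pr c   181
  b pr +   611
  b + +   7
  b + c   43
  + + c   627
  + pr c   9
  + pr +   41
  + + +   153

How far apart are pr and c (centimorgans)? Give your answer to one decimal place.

20.9 centimorgans

The two rarest classes, b + + and + pr c, are the double crossovers. Comparing them with the parentals, only the pr allele has switched, so pr is the middle locus and the order is c – pr – b.
Crossovers in the c–pr interval produce the single-crossover classes b pr c and + + + (181 + 153 = 334) plus the double crossovers (16).
RF(c–pr) = (334 + 16) / 1672 = 350/1672 = 0.2093 → 20.9 centimorgans.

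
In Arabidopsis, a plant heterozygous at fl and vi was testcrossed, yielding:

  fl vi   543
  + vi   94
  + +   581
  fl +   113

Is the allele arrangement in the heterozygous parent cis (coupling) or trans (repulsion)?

The two most frequent classes are + + (581) and fl vi (543); these are the parental (non-recombinant) types.
So the F1 carried + + on one chromosome and fl vi on the other — the recessive alleles are on the same chromosome (cis / coupling).

cis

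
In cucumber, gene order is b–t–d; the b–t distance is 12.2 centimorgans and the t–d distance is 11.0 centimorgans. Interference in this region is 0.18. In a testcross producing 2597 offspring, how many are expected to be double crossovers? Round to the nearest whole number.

Map distances give recombination frequencies of 0.122 and 0.110 for the two intervals.
With interference 0.18 (so coincidence = 0.82), expected double-crossover frequency = 0.122 × 0.110 × 0.82 = 0.01100.
Expected number = 0.01100 × 2597 = 28.58 ≈ 29.

29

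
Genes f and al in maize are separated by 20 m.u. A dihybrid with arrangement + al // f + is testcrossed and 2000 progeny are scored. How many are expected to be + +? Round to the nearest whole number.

200

A map distance of 20 m.u. corresponds to a recombination frequency of 0.200.
The F1 is + al / f +, so + + is a recombinant gamete class with expected frequency r/2 = 0.200/2 = 0.1000.
Expected number = 0.1000 × 2000 = 200.00 ≈ 200.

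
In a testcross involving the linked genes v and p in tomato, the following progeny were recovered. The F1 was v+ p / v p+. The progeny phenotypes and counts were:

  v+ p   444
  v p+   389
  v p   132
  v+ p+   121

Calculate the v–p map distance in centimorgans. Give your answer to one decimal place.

The recombinant classes are v+ p+ and v p: 121 + 132 = 253.
Recombination frequency = 253/1086 = 0.2330 ≈ 23.3%, i.e. 23.3 centimorgans.

23.3 centimorgans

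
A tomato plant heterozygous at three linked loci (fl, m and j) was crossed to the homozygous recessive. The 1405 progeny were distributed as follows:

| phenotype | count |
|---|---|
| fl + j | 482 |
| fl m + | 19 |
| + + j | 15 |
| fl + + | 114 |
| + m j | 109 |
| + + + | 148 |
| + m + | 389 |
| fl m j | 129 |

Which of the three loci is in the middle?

The two most frequent reciprocal classes, fl + j and + m +, are the parental types, so the F1 was fl + j / + m +.
The two rarest classes, + + j and fl m +, are the double crossovers. Comparing them with the parentals, only the fl allele has switched, so fl is the middle locus and the order is m – fl – j.

fl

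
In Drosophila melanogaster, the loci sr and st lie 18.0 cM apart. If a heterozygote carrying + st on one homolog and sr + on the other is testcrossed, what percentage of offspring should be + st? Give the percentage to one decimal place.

A map distance of 18.0 cM corresponds to a recombination frequency of 0.180.
The F1 is + st / sr +, so + st is a parental gamete class with expected frequency (1 − r)/2 = 0.820/2 = 0.4100.
That is 0.4100 = 41.0% of the progeny.

41.0%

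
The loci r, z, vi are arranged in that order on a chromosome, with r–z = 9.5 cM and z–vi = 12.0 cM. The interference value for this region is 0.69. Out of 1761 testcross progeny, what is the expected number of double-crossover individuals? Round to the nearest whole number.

Map distances give recombination frequencies of 0.095 and 0.120 for the two intervals.
With interference 0.69 (so coincidence = 0.31), expected double-crossover frequency = 0.095 × 0.120 × 0.31 = 0.00353.
Expected number = 0.00353 × 1761 = 6.22 ≈ 6.

6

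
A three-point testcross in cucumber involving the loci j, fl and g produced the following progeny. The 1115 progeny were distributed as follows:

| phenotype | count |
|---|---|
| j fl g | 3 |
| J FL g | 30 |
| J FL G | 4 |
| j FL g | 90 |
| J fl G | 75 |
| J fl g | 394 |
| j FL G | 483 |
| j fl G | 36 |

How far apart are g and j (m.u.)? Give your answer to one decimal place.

The two most frequent reciprocal classes, J fl g and j FL G, are the parental types, so the F1 was J fl g / j FL G.
The two rarest classes, j fl g and J FL G, are the double crossovers. Comparing them with the parentals, only the j allele has switched, so j is the middle locus and the order is g – j – fl.
Crossovers in the g–j interval produce the single-crossover classes J fl G and j FL g (75 + 90 = 165) plus the double crossovers (7).
RF(g–j) = (165 + 7) / 1115 = 172/1115 = 0.1543 → 15.4 m.u.

15.4 m.u.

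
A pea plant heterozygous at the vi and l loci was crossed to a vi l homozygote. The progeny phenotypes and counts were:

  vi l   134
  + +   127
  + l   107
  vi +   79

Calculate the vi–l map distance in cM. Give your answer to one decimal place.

The two most frequent classes, + + (127) and vi l (134), are the parental types, so the F1 was + + / vi l.
The recombinant classes are + l and vi +: 107 + 79 = 186.
Recombination frequency = 186/447 = 0.4161 ≈ 41.6%, i.e. 41.6 cM.

41.6 cM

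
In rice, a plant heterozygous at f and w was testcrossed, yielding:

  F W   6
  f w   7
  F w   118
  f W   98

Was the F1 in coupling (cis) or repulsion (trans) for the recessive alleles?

The two most frequent classes are F w (118) and f W (98); these are the parental (non-recombinant) types.
So the F1 carried F w on one chromosome and f W on the other — the recessive alleles are on opposite chromosomes (trans / repulsion).

trans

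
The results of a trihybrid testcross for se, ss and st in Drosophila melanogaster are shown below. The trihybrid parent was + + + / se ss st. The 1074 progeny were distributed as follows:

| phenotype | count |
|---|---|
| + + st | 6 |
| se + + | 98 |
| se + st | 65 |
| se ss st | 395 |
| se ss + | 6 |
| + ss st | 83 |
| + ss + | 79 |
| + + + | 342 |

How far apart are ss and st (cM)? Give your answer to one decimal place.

The two rarest classes, + + st and se ss +, are the double crossovers. Comparing them with the parentals, only the st allele has switched, so st is the middle locus and the order is ss – st – se.
Crossovers in the ss–st interval produce the single-crossover classes + ss + and se + st (79 + 65 = 144) plus the double crossovers (12).
RF(ss–st) = (144 + 12) / 1074 = 156/1074 = 0.1453 → 14.5 cM.

14.5 cM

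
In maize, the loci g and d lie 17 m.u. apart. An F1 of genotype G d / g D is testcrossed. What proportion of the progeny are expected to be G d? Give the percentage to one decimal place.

A map distance of 17 m.u. corresponds to a recombination frequency of 0.170.
The F1 is G d / g D, so G d is a parental gamete class with expected frequency (1 − r)/2 = 0.830/2 = 0.4150.
That is 0.4150 = 41.5% of the progeny.

41.5%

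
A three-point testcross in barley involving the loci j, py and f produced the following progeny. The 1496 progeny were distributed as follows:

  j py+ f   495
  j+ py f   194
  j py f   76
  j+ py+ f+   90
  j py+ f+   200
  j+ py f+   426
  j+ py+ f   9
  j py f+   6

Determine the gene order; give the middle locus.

j

The two most frequent reciprocal classes, j+ py f+ and j py+ f, are the parental types, so the F1 was j+ py f+ / j py+ f.
The two rarest classes, j py f+ and j+ py+ f, are the double crossovers. Comparing them with the parentals, only the j allele has switched, so j is the middle locus and the order is f – j – py.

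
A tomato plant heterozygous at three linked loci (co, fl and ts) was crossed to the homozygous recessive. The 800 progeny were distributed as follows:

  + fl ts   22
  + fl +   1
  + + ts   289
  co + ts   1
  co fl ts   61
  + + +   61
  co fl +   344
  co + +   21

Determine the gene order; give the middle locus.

The two most frequent reciprocal classes, + + ts and co fl +, are the parental types, so the F1 was + + ts / co fl +.
The two rarest classes, co + ts and + fl +, are the double crossovers. Comparing them with the parentals, only the co allele has switched, so co is the middle locus and the order is ts – co – fl.

co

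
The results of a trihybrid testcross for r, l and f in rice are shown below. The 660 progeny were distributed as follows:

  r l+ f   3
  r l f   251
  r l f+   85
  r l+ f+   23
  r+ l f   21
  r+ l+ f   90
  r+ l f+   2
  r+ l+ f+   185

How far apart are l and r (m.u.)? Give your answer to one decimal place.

The two most frequent reciprocal classes, r l f and r+ l+ f+, are the parental types, so the F1 was r l f / r+ l+ f+.
The two rarest classes, r l+ f and r+ l f+, are the double crossovers. Comparing them with the parentals, only the l allele has switched, so l is the middle locus and the order is r – l – f.
Crossovers in the r–l interval produce the single-crossover classes r+ l f and r l+ f+ (21 + 23 = 44) plus the double crossovers (5).
RF(r–l) = (44 + 5) / 660 = 49/660 = 0.0742 → 7.4 m.u.

7.4 m.u.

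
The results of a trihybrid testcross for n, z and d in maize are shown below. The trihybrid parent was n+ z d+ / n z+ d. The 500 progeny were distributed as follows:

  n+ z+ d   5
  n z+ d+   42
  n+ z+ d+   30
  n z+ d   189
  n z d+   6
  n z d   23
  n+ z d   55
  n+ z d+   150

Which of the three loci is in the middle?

n

The two rarest classes, n z d+ and n+ z+ d, are the double crossovers. Comparing them with the parentals, only the n allele has switched, so n is the middle locus and the order is z – n – d.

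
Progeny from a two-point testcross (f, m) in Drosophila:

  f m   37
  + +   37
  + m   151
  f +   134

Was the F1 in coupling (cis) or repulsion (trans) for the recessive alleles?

trans

The two most frequent classes are + m (151) and f + (134); these are the parental (non-recombinant) types.
So the F1 carried + m on one chromosome and f + on the other — the recessive alleles are on opposite chromosomes (trans / repulsion).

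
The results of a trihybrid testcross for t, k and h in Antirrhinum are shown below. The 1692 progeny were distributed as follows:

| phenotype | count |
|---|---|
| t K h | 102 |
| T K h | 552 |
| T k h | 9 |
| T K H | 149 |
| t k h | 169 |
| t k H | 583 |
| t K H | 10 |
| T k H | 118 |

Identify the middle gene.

k

The two most frequent reciprocal classes, T K h and t k H, are the parental types, so the F1 was T K h / t k H.
The two rarest classes, T k h and t K H, are the double crossovers. Comparing them with the parentals, only the k allele has switched, so k is the middle locus and the order is t – k – h.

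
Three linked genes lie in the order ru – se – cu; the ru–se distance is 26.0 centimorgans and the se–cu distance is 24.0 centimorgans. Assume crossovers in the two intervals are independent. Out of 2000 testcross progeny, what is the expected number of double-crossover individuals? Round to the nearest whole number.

Map distances give recombination frequencies of 0.260 and 0.240 for the two intervals.
With no interference, expected double-crossover frequency = 0.260 × 0.240 = 0.06240.
Expected number = 0.06240 × 2000 = 124.80 ≈ 125.

125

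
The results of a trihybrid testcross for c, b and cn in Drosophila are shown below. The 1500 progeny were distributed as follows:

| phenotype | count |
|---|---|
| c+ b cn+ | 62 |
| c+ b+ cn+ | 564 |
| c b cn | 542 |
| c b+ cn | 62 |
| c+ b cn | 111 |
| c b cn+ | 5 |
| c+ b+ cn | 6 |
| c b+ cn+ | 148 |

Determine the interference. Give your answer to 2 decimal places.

0.55

The two most frequent reciprocal classes, c b cn and c+ b+ cn+, are the parental types, so the F1 was c b cn / c+ b+ cn+.
The two rarest classes, c b cn+ and c+ b+ cn, are the double crossovers. Comparing them with the parentals, only the cn allele has switched, so cn is the middle locus and the order is b – cn – c.
b–cn: (124 + 11)/1500 = 0.0900; cn–c: (259 + 11)/1500 = 0.1800.
Expected DCO frequency = 0.0900 × 0.1800 ≈ 0.01620; observed = 11/1500 ≈ 0.00733.
Coefficient of coincidence = 0.00733/0.01620 ≈ 0.45; interference = 1 − 0.45 = 0.55.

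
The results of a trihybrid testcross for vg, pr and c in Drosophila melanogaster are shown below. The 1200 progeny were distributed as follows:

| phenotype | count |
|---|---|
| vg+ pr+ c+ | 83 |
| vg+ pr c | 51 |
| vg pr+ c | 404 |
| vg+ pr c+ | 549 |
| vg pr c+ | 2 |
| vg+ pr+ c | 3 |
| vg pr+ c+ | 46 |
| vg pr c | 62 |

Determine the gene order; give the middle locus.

The two most frequent reciprocal classes, vg pr+ c and vg+ pr c+, are the parental types, so the F1 was vg pr+ c / vg+ pr c+.
The two rarest classes, vg+ pr+ c and vg pr c+, are the double crossovers. Comparing them with the parentals, only the vg allele has switched, so vg is the middle locus and the order is pr – vg – c.

vg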